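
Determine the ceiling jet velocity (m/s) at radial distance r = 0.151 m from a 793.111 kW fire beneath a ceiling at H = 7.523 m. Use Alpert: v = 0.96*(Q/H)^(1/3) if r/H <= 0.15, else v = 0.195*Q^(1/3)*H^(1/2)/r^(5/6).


r/H = 0.151 / 7.523 = 0.020072
r/H <= 0.15, so v = 0.96*(Q/H)^(1/3)
Q/H = 105.42
(Q/H)^(1/3) = 4.7240
v = 0.96 * 4.7240 = 4.5351 m/s

4.5351 m/s


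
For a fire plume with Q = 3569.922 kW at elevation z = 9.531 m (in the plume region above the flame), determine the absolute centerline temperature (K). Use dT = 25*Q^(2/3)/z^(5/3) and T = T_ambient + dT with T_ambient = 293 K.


Q^(2/3) = 233.58
z^(5/3) = 42.845
dT = 25 * 233.58 / 42.845 = 136.30 K
T = 293 + 136.30 = 429.30 K

429.30 K


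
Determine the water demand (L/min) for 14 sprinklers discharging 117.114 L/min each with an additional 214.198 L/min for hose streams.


Sprinkler demand = 14 * 117.114 = 1639.596 L/min
Total = 1639.596 + 214.198 = 1853.794 L/min

1853.794 L/min


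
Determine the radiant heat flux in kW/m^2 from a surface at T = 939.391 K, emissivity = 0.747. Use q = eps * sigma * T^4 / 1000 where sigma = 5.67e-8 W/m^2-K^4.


T^4 = 7.7873e+11
q = 0.747 * 5.67e-8 * 7.7873e+11 / 1000 = 32.983 kW/m^2

32.983 kW/m^2


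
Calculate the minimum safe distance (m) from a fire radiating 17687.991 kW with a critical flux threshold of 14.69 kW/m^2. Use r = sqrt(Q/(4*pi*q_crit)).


4*pi*q_crit = 184.60
Q/(4*pi*q_crit) = 95.818
r = sqrt(95.818) = 9.7887 m

9.7887 m


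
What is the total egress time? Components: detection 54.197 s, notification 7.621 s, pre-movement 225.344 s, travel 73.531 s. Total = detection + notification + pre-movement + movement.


Total = 54.197 + 7.621 + 225.344 + 73.531 = 360.693 s

360.693 s


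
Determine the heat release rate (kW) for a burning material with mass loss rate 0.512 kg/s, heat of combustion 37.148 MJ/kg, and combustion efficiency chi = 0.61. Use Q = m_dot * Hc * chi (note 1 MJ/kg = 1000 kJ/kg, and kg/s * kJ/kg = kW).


Hc = 37.148 MJ/kg = 37.148 * 1000 kJ/kg = 37148 kJ/kg
Q = 0.512 kg/s * 37148 kJ/kg * 0.61 = 11602 kW

11602 kW


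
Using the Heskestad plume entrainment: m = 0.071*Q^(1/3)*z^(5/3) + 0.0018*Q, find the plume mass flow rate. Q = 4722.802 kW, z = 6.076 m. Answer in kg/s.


Q^(1/3) = 16.778
z^(5/3) = 20.232
First term = 0.071 * 16.778 * 20.232 = 24.100
Second term = 0.0018 * 4722.802 = 8.5010
m = 32.601 kg/s

32.601 kg/s


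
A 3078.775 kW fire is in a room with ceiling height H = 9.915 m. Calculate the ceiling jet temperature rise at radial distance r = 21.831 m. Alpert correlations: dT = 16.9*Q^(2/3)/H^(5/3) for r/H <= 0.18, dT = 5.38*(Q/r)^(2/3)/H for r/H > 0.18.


r/H = 21.831 / 9.915 = 2.2018
r/H > 0.18, so dT = 5.38*(Q/r)^(2/3)/H
Q/r = 141.03
(Q/r)^(2/3) = 27.094
dT = 5.38 * 27.094 / 9.915 = 14.701 K

14.701 K


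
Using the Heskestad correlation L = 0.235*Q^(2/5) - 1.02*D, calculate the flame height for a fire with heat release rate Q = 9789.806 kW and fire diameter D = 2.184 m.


Q^(2/5) = 39.474
0.235 * Q^(2/5) = 9.2764
1.02 * D = 2.2277
L = 7.0487 m

7.0487 m


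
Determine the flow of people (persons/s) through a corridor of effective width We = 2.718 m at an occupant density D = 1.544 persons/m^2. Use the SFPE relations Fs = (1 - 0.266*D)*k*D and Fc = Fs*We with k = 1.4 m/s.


1 - 0.266*D = 1 - 0.266*1.544 = 0.58930
Fs = 0.58930 * 1.4 * 1.544 = 1.2738 persons/(s*m)
Fc = 1.2738 * 2.718 = 3.4622 persons/s

3.4622 persons/s


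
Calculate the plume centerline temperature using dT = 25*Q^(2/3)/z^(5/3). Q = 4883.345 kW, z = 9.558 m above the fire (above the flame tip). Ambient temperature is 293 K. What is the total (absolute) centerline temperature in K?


Q^(2/3) = 287.84
z^(5/3) = 43.047
dT = 25 * 287.84 / 43.047 = 167.16 K
T = 293 + 167.16 = 460.16 K

460.16 K


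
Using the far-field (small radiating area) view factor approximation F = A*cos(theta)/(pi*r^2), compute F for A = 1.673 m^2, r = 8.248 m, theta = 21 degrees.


cos(21 deg) = 0.93358
pi*r^2 = 213.72
F = 1.673 * 0.93358 / 213.72 = 0.0073080

0.0073080


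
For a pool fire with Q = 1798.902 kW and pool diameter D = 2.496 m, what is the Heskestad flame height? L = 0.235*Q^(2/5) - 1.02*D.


Q^(2/5) = 20.045
0.235 * Q^(2/5) = 4.7105
1.02 * D = 2.5459
L = 2.1646 m

2.1646 m


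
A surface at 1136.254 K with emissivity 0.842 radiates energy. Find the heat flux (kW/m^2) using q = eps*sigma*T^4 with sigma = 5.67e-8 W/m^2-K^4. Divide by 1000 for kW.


T^4 = 1.6669e+12
q = 0.842 * 5.67e-8 * 1.6669e+12 / 1000 = 79.579 kW/m^2

79.579 kW/m^2


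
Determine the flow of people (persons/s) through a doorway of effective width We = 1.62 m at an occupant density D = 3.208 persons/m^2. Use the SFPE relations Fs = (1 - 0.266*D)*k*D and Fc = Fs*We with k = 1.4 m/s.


1 - 0.266*D = 1 - 0.266*3.208 = 0.14667
Fs = 0.14667 * 1.4 * 3.208 = 0.65873 persons/(s*m)
Fc = 0.65873 * 1.62 = 1.0671 persons/s

1.0671 persons/s


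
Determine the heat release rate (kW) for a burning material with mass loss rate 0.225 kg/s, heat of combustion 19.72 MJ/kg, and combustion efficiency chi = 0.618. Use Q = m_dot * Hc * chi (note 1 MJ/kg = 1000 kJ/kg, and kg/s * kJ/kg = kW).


Hc = 19.72 MJ/kg = 19.72 * 1000 kJ/kg = 19720 kJ/kg
Q = 0.225 kg/s * 19720 kJ/kg * 0.618 = 2742.066 kW

2742.066 kW


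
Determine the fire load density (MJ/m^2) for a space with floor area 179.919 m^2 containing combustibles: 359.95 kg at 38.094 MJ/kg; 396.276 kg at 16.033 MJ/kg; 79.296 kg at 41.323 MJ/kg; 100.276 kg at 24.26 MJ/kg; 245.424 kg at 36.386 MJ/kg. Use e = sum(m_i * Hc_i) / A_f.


Total energy = 359.95*38.094 + 396.276*16.033 + 79.296*41.323 + 100.276*24.26 + 245.424*36.386
= 13711.94 + 6353.493 + 3276.749 + 2432.696 + 8929.998
= 34704.87 MJ
e = 34704.87 / 179.919 = 192.89 MJ/m^2

192.89 MJ/m^2


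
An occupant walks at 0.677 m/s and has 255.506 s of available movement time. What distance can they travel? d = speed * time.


d = 0.677 * 255.506 = 172.98 m

172.98 m


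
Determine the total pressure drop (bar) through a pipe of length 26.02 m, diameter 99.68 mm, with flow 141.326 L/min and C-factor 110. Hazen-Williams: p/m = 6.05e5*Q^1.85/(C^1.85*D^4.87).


Q^1.85 = 9504.1
C^1.85 = 5978.3
D^4.87 = 5.4103e+09
p/m = 0.00017777 bar/m
p_total = 0.00017777 * 26.02 = 0.0046257 bar

0.0046257 bar


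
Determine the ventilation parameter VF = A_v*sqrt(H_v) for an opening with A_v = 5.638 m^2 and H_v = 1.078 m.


sqrt(H_v) = 1.0383
VF = 5.638 * 1.0383 = 5.8538 m^(5/2)

5.8538 m^(5/2)


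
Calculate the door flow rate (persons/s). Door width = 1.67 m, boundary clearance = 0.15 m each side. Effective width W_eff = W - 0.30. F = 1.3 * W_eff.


W_eff = 1.67 - 0.30 = 1.37 m
F = 1.3 * 1.37 = 1.781 persons/s

1.781 persons/s


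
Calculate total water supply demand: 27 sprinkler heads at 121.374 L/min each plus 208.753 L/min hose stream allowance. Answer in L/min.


Sprinkler demand = 27 * 121.374 = 3277.098 L/min
Total = 3277.098 + 208.753 = 3485.851 L/min

3485.851 L/min


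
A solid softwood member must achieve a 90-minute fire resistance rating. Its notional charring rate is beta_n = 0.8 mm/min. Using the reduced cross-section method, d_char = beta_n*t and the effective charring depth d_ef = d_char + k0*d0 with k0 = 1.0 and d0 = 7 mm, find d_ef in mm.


d_char = 0.8 * 90 = 72 mm
d_ef = 72 + 1.0*7 = 79 mm

79 mm


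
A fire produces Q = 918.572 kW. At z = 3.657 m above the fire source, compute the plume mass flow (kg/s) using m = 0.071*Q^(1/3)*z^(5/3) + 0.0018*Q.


Q^(1/3) = 9.7209
z^(5/3) = 8.6804
First term = 0.071 * 9.7209 * 8.6804 = 5.9911
Second term = 0.0018 * 918.572 = 1.6534
m = 7.6445 kg/s

7.6445 kg/s


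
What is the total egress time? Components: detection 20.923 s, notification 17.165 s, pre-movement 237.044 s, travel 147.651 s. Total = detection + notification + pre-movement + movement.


Total = 20.923 + 17.165 + 237.044 + 147.651 = 422.783 s

422.783 s


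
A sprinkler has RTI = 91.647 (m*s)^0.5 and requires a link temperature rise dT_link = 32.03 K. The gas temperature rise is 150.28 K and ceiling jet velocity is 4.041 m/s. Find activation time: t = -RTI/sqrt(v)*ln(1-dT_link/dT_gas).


dT_link/dT_gas = 0.21314
ln(1 - 0.21314) = -0.23970
t = -91.647 / sqrt(4.041) * -0.23970 = 10.928 s

10.928 s


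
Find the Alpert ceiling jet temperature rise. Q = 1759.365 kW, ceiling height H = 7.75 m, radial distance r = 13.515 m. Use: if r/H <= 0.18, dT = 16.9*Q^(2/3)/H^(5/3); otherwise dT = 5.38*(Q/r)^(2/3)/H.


r/H = 13.515 / 7.75 = 1.7439
r/H > 0.18, so dT = 5.38*(Q/r)^(2/3)/H
Q/r = 130.18
(Q/r)^(2/3) = 25.686
dT = 5.38 * 25.686 / 7.75 = 17.831 K

17.831 K


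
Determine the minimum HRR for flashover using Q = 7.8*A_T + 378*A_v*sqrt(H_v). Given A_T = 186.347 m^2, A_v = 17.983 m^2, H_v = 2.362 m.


7.8*A_T = 1453.5
sqrt(H_v) = 1.5369
378*A_v*sqrt(H_v) = 10447
Q = 1453.5 + 10447 = 11901 kW

11901 kW


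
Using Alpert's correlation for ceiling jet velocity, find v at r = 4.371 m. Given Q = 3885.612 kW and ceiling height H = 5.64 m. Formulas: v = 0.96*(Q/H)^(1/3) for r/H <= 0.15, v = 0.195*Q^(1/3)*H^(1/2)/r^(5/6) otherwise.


r/H = 4.371 / 5.64 = 0.775
r/H > 0.15, so v = 0.195*Q^(1/3)*H^(1/2)/r^(5/6)
Q^(1/3) = 15.721
H^(1/2) = 2.3749
r^(5/6) = 3.4184
v = 0.195 * 15.721 * 2.3749 / 3.4184 = 2.1298 m/s

2.1298 m/s


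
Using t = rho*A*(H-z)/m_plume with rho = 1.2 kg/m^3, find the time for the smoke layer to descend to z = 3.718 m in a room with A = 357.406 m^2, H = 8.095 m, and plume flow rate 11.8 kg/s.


H - z = 4.377 m
t = 1.2 * 357.406 * 4.377 / 11.8 = 159.09 s

159.09 s


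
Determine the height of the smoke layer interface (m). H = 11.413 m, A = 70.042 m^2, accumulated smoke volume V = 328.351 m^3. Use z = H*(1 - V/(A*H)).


V/(A*H) = 0.41075
1 - 0.41075 = 0.58925
z = 11.413 * 0.58925 = 6.7251 m

6.7251 m


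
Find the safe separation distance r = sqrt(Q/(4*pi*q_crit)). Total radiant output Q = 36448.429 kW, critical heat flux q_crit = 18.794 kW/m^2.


4*pi*q_crit = 236.17
Q/(4*pi*q_crit) = 154.33
r = sqrt(154.33) = 12.423 m

12.423 m


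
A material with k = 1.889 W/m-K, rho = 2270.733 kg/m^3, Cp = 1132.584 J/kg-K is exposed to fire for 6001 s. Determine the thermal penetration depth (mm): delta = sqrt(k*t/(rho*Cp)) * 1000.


alpha = 1.889 / (2270.733 * 1132.584) = 7.3451e-07 m^2/s
alpha * t = 0.0044078
delta = sqrt(0.0044078) * 1000 = 66.391 mm

66.391 mm


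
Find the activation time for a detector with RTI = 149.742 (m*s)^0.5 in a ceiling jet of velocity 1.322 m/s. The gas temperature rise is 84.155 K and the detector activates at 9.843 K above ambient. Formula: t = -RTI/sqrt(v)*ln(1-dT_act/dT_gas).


dT_act/dT_gas = 0.11696
ln(1 - 0.11696) = -0.12439
t = -149.742 / sqrt(1.322) * -0.12439 = 16.200 s

16.200 s


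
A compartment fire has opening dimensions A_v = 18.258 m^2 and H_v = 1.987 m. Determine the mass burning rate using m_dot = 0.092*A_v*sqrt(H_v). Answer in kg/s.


sqrt(H_v) = 1.4096
m_dot = 0.092 * 18.258 * 1.4096 = 2.3678 kg/s

2.3678 kg/s


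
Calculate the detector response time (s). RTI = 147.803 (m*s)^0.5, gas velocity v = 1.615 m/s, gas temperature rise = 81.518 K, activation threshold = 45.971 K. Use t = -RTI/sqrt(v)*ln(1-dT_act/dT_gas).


dT_act/dT_gas = 0.56394
ln(1 - 0.56394) = -0.82997
t = -147.803 / sqrt(1.615) * -0.82997 = 96.529 s

96.529 s


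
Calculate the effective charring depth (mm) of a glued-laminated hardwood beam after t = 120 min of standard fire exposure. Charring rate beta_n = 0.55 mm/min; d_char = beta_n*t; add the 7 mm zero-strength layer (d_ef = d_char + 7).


d_char = 0.55 * 120 = 66 mm
d_ef = 66 + 1.0*7 = 73 mm

73 mm


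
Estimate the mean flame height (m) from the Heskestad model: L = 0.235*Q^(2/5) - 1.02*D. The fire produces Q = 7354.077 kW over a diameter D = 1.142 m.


Q^(2/5) = 35.206
0.235 * Q^(2/5) = 8.2733
1.02 * D = 1.1648
L = 7.1085 m

7.1085 m


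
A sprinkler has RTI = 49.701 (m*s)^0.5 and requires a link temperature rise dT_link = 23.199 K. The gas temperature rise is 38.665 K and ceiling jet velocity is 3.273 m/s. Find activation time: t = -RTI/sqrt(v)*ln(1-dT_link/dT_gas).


dT_link/dT_gas = 0.6
ln(1 - 0.6) = -0.91629
t = -49.701 / sqrt(3.273) * -0.91629 = 25.172 s

25.172 s


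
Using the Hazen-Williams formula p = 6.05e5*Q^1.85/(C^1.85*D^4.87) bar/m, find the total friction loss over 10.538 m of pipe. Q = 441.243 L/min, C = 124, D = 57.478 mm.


Q^1.85 = 78101
C^1.85 = 7461.6
D^4.87 = 3.7049e+08
p/m = 0.017093 bar/m
p_total = 0.017093 * 10.538 = 0.18012 bar

0.18012 bar


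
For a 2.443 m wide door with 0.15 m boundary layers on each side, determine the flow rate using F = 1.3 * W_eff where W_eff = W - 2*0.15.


W_eff = 2.443 - 0.30 = 2.143 m
F = 1.3 * 2.143 = 2.7859 persons/s

2.7859 persons/s


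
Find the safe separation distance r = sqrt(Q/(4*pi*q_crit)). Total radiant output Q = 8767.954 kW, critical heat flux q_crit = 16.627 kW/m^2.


4*pi*q_crit = 208.94
Q/(4*pi*q_crit) = 41.964
r = sqrt(41.964) = 6.4779 m

6.4779 m


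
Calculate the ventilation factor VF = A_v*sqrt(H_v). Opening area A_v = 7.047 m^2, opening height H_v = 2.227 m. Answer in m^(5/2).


sqrt(H_v) = 1.4923
VF = 7.047 * 1.4923 = 10.516 m^(5/2)

10.516 m^(5/2)


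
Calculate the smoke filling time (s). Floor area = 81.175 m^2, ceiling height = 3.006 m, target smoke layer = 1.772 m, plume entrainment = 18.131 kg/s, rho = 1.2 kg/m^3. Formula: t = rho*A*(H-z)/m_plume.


H - z = 1.234 m
t = 1.2 * 81.175 * 1.234 / 18.131 = 6.6297 s

6.6297 s


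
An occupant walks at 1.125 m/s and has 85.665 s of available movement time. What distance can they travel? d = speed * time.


d = 1.125 * 85.665 = 96.373 m

96.373 m


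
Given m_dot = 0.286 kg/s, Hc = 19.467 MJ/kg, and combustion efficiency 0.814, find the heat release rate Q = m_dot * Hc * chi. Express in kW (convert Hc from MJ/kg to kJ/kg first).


Hc = 19.467 MJ/kg = 19.467 * 1000 kJ/kg = 19467 kJ/kg
Q = 0.286 kg/s * 19467 kJ/kg * 0.814 = 4532.0 kW

4532.0 kW


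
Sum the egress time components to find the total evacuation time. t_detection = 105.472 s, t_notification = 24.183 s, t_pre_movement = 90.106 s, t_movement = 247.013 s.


Total = 105.472 + 24.183 + 90.106 + 247.013 = 466.774 s

466.774 s


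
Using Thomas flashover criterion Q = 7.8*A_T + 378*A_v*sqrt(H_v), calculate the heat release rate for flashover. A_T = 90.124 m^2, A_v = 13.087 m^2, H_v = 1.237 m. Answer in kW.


7.8*A_T = 702.97
sqrt(H_v) = 1.1122
378*A_v*sqrt(H_v) = 5502.0
Q = 702.97 + 5502.0 = 6204.9 kW

6204.9 kW


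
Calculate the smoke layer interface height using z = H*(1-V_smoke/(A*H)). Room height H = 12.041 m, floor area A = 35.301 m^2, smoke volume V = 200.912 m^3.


V/(A*H) = 0.47267
1 - 0.47267 = 0.52733
z = 12.041 * 0.52733 = 6.3496 m

6.3496 m


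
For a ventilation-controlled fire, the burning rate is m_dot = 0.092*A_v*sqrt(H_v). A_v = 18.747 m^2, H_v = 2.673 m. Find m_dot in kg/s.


sqrt(H_v) = 1.6349
m_dot = 0.092 * 18.747 * 1.6349 = 2.8198 kg/s

2.8198 kg/s


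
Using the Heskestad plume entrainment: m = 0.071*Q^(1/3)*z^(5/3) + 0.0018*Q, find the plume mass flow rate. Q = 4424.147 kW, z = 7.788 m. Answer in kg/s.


Q^(1/3) = 16.416
z^(5/3) = 30.599
First term = 0.071 * 16.416 * 30.599 = 35.665
Second term = 0.0018 * 4424.147 = 7.9635
m = 43.629 kg/s

43.629 kg/s


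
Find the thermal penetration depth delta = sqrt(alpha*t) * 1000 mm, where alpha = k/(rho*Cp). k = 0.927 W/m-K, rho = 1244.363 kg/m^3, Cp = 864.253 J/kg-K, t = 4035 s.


alpha = 0.927 / (1244.363 * 864.253) = 8.6197e-07 m^2/s
alpha * t = 0.0034780
delta = sqrt(0.0034780) * 1000 = 58.975 mm

58.975 mm


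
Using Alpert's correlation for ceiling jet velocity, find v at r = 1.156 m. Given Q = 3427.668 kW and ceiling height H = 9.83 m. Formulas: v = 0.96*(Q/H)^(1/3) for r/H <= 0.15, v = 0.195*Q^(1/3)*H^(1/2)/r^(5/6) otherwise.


r/H = 1.156 / 9.83 = 0.11760
r/H <= 0.15, so v = 0.96*(Q/H)^(1/3)
Q/H = 348.69
(Q/H)^(1/3) = 7.0385
v = 0.96 * 7.0385 = 6.7570 m/s

6.7570 m/s


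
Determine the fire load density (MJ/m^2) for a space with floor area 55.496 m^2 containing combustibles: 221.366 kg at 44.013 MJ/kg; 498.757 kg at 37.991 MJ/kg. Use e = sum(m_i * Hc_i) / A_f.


Total energy = 221.366*44.013 + 498.757*37.991
= 9742.982 + 18948.28
= 28691.26 MJ
e = 28691.26 / 55.496 = 517.00 MJ/m^2

517.00 MJ/m^2


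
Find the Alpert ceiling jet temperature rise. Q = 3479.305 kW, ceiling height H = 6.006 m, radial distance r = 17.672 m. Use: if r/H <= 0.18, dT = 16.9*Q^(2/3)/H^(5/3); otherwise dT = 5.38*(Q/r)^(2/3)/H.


r/H = 17.672 / 6.006 = 2.9424
r/H > 0.18, so dT = 5.38*(Q/r)^(2/3)/H
Q/r = 196.88
(Q/r)^(2/3) = 33.843
dT = 5.38 * 33.843 / 6.006 = 30.316 K

30.316 K


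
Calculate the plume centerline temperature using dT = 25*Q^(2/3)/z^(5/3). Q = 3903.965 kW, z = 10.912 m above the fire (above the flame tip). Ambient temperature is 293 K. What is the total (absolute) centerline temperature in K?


Q^(2/3) = 247.93
z^(5/3) = 53.683
dT = 25 * 247.93 / 53.683 = 115.46 K
T = 293 + 115.46 = 408.46 K

408.46 K


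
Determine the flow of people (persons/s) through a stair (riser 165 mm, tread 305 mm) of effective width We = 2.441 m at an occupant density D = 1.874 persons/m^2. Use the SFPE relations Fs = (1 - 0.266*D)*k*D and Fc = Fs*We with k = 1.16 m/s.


1 - 0.266*D = 1 - 0.266*1.874 = 0.50152
Fs = 0.50152 * 1.16 * 1.874 = 1.0902 persons/(s*m)
Fc = 1.0902 * 2.441 = 2.6612 persons/s

2.6612 persons/s


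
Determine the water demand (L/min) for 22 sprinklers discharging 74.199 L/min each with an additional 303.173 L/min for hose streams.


Sprinkler demand = 22 * 74.199 = 1632.378 L/min
Total = 1632.378 + 303.173 = 1935.551 L/min

1935.551 L/min


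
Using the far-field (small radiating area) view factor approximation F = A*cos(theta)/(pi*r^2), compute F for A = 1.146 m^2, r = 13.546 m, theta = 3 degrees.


cos(3 deg) = 0.99863
pi*r^2 = 576.46
F = 1.146 * 0.99863 / 576.46 = 0.0019853

0.0019853


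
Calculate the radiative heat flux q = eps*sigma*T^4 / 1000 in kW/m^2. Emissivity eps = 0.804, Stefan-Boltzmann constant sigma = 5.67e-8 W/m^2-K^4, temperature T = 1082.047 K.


T^4 = 1.3708e+12
q = 0.804 * 5.67e-8 * 1.3708e+12 / 1000 = 62.492 kW/m^2

62.492 kW/m^2


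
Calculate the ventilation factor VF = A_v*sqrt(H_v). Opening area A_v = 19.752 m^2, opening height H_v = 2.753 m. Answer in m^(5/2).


sqrt(H_v) = 1.6592
VF = 19.752 * 1.6592 = 32.773 m^(5/2)

32.773 m^(5/2)


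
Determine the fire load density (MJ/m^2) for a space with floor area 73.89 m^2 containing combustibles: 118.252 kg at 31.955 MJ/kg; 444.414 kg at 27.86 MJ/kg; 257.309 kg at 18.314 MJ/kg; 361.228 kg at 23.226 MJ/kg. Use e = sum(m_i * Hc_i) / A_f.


Total energy = 118.252*31.955 + 444.414*27.86 + 257.309*18.314 + 361.228*23.226
= 3778.743 + 12381.37 + 4712.357 + 8389.882
= 29262.36 MJ
e = 29262.36 / 73.89 = 396.03 MJ/m^2

396.03 MJ/m^2


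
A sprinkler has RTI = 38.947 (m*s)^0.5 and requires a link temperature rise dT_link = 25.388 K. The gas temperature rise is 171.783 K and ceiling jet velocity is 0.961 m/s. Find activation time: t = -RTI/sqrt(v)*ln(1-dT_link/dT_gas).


dT_link/dT_gas = 0.14779
ln(1 - 0.14779) = -0.15992
t = -38.947 / sqrt(0.961) * -0.15992 = 6.3537 s

6.3537 s


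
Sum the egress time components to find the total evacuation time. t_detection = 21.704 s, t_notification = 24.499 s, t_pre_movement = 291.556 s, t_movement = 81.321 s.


Total = 21.704 + 24.499 + 291.556 + 81.321 = 419.08 s

419.08 s


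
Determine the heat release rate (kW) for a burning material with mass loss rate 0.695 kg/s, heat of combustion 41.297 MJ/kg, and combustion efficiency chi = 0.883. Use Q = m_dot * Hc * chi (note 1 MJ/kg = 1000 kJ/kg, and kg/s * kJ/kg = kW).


Hc = 41.297 MJ/kg = 41.297 * 1000 kJ/kg = 41297 kJ/kg
Q = 0.695 kg/s * 41297 kJ/kg * 0.883 = 25343 kW

25343 kW


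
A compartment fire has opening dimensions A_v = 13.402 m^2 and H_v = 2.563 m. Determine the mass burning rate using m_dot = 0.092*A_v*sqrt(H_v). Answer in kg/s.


sqrt(H_v) = 1.6009
m_dot = 0.092 * 13.402 * 1.6009 = 1.9739 kg/s

1.9739 kg/s


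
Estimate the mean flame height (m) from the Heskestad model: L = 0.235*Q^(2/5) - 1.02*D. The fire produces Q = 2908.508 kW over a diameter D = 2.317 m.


Q^(2/5) = 24.292
0.235 * Q^(2/5) = 5.7087
1.02 * D = 2.3633
L = 3.3453 m

3.3453 m


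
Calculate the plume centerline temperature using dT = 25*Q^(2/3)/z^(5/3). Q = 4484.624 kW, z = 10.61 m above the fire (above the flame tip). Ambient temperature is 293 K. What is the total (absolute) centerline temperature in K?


Q^(2/3) = 271.95
z^(5/3) = 51.230
dT = 25 * 271.95 / 51.230 = 132.71 K
T = 293 + 132.71 = 425.71 K

425.71 K


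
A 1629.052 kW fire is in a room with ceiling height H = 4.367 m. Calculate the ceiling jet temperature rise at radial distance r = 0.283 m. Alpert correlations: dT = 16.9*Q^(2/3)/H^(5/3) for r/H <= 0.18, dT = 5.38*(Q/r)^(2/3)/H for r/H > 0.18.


r/H = 0.283 / 4.367 = 0.064804
r/H <= 0.18, so dT = 16.9*Q^(2/3)/H^(5/3)
Q^(2/3) = 138.45
H^(5/3) = 11.667
dT = 16.9 * 138.45 / 11.667 = 200.54 K

200.54 K


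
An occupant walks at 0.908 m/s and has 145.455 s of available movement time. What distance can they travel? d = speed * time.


d = 0.908 * 145.455 = 132.07 m

132.07 m


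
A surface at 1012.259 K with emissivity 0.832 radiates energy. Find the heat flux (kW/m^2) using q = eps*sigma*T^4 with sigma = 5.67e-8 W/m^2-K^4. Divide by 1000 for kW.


T^4 = 1.0499e+12
q = 0.832 * 5.67e-8 * 1.0499e+12 / 1000 = 49.531 kW/m^2

49.531 kW/m^2


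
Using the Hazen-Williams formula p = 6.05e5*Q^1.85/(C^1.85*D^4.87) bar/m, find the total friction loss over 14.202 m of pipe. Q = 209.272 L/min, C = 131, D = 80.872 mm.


Q^1.85 = 19648
C^1.85 = 8259.5
D^4.87 = 1.9542e+09
p/m = 0.00073645 bar/m
p_total = 0.00073645 * 14.202 = 0.010459 bar

0.010459 bar


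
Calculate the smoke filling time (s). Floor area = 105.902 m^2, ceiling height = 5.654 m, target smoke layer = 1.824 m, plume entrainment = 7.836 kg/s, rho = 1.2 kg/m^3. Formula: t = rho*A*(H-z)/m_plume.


H - z = 3.83 m
t = 1.2 * 105.902 * 3.83 / 7.836 = 62.114 s

62.114 s


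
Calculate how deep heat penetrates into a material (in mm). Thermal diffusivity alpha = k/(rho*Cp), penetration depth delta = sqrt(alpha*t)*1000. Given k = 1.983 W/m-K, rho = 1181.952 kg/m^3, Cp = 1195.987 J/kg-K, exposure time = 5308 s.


alpha = 1.983 / (1181.952 * 1195.987) = 1.4028e-06 m^2/s
alpha * t = 0.0074461
delta = sqrt(0.0074461) * 1000 = 86.291 mm

86.291 mm


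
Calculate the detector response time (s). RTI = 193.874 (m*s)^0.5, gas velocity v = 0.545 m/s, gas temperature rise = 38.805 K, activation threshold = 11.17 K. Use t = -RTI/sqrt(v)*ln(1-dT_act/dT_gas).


dT_act/dT_gas = 0.28785
ln(1 - 0.28785) = -0.33947
t = -193.874 / sqrt(0.545) * -0.33947 = 89.149 s

89.149 s


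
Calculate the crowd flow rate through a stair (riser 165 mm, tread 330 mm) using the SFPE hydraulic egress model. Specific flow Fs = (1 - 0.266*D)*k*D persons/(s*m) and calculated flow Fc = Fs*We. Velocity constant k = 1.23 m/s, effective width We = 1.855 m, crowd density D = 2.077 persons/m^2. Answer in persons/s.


1 - 0.266*D = 1 - 0.266*2.077 = 0.44752
Fs = 0.44752 * 1.23 * 2.077 = 1.1433 persons/(s*m)
Fc = 1.1433 * 1.855 = 2.1208 persons/s

2.1208 persons/s


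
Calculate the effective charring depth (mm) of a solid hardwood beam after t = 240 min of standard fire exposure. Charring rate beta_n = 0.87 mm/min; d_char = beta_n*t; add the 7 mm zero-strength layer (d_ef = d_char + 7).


d_char = 0.87 * 240 = 208.8 mm
d_ef = 208.8 + 1.0*7 = 215.8 mm

215.8 mm


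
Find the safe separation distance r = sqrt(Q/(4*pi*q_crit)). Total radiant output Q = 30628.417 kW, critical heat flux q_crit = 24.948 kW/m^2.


4*pi*q_crit = 313.51
Q/(4*pi*q_crit) = 97.696
r = sqrt(97.696) = 9.8842 m

9.8842 m


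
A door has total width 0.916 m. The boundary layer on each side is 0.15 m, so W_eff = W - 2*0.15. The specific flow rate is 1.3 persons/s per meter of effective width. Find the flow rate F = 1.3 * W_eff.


W_eff = 0.916 - 0.30 = 0.616 m
F = 1.3 * 0.616 = 0.80080 persons/s

0.80080 persons/s


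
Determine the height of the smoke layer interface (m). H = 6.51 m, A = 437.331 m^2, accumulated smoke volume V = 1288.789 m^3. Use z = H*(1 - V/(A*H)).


V/(A*H) = 0.45268
1 - 0.45268 = 0.54732
z = 6.51 * 0.54732 = 3.5631 m

3.5631 m


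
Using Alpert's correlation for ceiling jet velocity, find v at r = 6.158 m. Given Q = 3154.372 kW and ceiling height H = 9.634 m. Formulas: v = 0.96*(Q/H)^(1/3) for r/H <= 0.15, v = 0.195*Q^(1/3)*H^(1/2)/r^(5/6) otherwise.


r/H = 6.158 / 9.634 = 0.63919
r/H > 0.15, so v = 0.195*Q^(1/3)*H^(1/2)/r^(5/6)
Q^(1/3) = 14.666
H^(1/2) = 3.1039
r^(5/6) = 4.5485
v = 0.195 * 14.666 * 3.1039 / 4.5485 = 1.9515 m/s

1.9515 m/s


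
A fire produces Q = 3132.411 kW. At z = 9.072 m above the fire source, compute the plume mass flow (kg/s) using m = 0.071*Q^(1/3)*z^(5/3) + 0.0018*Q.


Q^(1/3) = 14.632
z^(5/3) = 39.461
First term = 0.071 * 14.632 * 39.461 = 40.994
Second term = 0.0018 * 3132.411 = 5.6383
m = 46.633 kg/s

46.633 kg/s


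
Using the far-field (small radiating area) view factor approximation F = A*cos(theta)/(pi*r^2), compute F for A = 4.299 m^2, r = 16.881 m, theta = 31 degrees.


cos(31 deg) = 0.85717
pi*r^2 = 895.25
F = 4.299 * 0.85717 / 895.25 = 0.0041161

0.0041161


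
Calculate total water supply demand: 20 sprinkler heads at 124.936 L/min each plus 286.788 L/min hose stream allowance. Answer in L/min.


Sprinkler demand = 20 * 124.936 = 2498.72 L/min
Total = 2498.72 + 286.788 = 2785.508 L/min

2785.508 L/min


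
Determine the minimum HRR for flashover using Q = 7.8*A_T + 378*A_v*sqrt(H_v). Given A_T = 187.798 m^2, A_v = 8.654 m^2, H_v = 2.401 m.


7.8*A_T = 1464.8
sqrt(H_v) = 1.5495
378*A_v*sqrt(H_v) = 5068.8
Q = 1464.8 + 5068.8 = 6533.6 kW

6533.6 kW


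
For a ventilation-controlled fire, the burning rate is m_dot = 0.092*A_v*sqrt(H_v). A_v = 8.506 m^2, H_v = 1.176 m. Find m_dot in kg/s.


sqrt(H_v) = 1.0844
m_dot = 0.092 * 8.506 * 1.0844 = 0.84863 kg/s

0.84863 kg/s


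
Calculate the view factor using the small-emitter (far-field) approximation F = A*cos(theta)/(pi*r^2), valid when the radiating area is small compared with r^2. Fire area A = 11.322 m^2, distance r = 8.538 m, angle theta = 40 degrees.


cos(40 deg) = 0.76604
pi*r^2 = 229.01
F = 11.322 * 0.76604 / 229.01 = 0.037872

0.037872


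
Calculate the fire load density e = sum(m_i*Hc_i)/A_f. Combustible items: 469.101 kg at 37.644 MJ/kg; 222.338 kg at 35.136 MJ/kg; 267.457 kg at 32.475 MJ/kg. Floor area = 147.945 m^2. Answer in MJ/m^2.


Total energy = 469.101*37.644 + 222.338*35.136 + 267.457*32.475
= 17658.84 + 7812.068 + 8685.666
= 34156.57 MJ
e = 34156.57 / 147.945 = 230.87 MJ/m^2

230.87 MJ/m^2


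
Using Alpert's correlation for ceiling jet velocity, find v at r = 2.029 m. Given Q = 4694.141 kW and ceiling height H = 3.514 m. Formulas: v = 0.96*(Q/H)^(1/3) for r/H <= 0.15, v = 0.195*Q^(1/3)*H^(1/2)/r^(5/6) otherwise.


r/H = 2.029 / 3.514 = 0.57740
r/H > 0.15, so v = 0.195*Q^(1/3)*H^(1/2)/r^(5/6)
Q^(1/3) = 16.744
H^(1/2) = 1.8746
r^(5/6) = 1.8033
v = 0.195 * 16.744 * 1.8746 / 1.8033 = 3.3941 m/s

3.3941 m/s


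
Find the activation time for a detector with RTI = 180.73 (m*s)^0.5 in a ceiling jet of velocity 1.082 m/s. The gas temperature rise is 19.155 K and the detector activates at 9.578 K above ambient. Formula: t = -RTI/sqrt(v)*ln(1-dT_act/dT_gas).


dT_act/dT_gas = 0.50003
ln(1 - 0.50003) = -0.69320
t = -180.73 / sqrt(1.082) * -0.69320 = 120.44 s

120.44 s


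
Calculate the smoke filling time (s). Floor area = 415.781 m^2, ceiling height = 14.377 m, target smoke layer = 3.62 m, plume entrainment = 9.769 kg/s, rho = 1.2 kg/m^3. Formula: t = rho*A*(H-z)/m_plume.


H - z = 10.757 m
t = 1.2 * 415.781 * 10.757 / 9.769 = 549.40 s

549.40 s


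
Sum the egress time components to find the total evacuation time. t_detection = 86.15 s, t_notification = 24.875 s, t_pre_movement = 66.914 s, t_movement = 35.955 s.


Total = 86.15 + 24.875 + 66.914 + 35.955 = 213.894 s

213.894 s


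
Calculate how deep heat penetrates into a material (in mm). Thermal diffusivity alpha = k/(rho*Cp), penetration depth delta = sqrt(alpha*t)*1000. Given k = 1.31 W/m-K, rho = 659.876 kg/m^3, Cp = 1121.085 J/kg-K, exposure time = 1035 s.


alpha = 1.31 / (659.876 * 1121.085) = 1.7708e-06 m^2/s
alpha * t = 0.0018328
delta = sqrt(0.0018328) * 1000 = 42.811 mm

42.811 mm


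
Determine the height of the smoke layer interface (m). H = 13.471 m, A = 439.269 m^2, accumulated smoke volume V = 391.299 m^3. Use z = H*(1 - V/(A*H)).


V/(A*H) = 0.066127
1 - 0.066127 = 0.93387
z = 13.471 * 0.93387 = 12.580 m

12.580 m


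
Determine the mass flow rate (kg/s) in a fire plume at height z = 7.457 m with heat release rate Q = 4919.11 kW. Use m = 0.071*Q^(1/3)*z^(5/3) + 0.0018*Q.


Q^(1/3) = 17.007
z^(5/3) = 28.463
First term = 0.071 * 17.007 * 28.463 = 34.369
Second term = 0.0018 * 4919.11 = 8.8544
m = 43.223 kg/s

43.223 kg/s


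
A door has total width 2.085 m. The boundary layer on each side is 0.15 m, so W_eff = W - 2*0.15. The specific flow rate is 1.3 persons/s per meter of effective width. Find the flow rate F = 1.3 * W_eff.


W_eff = 2.085 - 0.30 = 1.785 m
F = 1.3 * 1.785 = 2.3205 persons/s

2.3205 persons/s


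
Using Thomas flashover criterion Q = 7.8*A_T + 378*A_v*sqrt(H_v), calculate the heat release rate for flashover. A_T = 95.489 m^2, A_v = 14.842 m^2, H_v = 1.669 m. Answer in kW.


7.8*A_T = 744.81
sqrt(H_v) = 1.2919
378*A_v*sqrt(H_v) = 7247.9
Q = 744.81 + 7247.9 = 7992.7 kW

7992.7 kW


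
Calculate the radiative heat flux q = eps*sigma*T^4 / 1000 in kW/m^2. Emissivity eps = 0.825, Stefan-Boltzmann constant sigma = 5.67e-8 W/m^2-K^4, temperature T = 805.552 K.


T^4 = 4.2109e+11
q = 0.825 * 5.67e-8 * 4.2109e+11 / 1000 = 19.698 kW/m^2

19.698 kW/m^2


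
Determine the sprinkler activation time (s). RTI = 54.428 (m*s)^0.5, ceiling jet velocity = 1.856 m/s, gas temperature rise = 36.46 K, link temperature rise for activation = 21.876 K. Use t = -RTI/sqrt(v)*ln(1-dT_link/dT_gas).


dT_link/dT_gas = 0.6
ln(1 - 0.6) = -0.91629
t = -54.428 / sqrt(1.856) * -0.91629 = 36.607 s

36.607 s


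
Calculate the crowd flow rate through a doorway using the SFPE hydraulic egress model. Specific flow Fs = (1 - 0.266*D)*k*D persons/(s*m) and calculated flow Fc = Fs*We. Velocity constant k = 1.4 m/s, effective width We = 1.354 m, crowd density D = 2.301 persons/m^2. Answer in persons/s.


1 - 0.266*D = 1 - 0.266*2.301 = 0.38793
Fs = 0.38793 * 1.4 * 2.301 = 1.2497 persons/(s*m)
Fc = 1.2497 * 1.354 = 1.6921 persons/s

1.6921 persons/s


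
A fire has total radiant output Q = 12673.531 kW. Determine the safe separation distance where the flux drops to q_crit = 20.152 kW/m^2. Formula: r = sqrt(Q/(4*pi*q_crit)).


4*pi*q_crit = 253.24
Q/(4*pi*q_crit) = 50.046
r = sqrt(50.046) = 7.0743 m

7.0743 m


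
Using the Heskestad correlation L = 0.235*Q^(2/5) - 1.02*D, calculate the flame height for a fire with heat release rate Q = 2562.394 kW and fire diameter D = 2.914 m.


Q^(2/5) = 23.092
0.235 * Q^(2/5) = 5.4266
1.02 * D = 2.9723
L = 2.4543 m

2.4543 m


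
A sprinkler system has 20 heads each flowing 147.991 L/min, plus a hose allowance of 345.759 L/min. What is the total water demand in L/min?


Sprinkler demand = 20 * 147.991 = 2959.82 L/min
Total = 2959.82 + 345.759 = 3305.579 L/min

3305.579 L/min


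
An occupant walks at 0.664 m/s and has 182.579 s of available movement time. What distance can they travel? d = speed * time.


d = 0.664 * 182.579 = 121.23 m

121.23 m


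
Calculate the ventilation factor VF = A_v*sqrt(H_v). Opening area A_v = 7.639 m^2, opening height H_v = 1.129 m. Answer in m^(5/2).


sqrt(H_v) = 1.0625
VF = 7.639 * 1.0625 = 8.1168 m^(5/2)

8.1168 m^(5/2)


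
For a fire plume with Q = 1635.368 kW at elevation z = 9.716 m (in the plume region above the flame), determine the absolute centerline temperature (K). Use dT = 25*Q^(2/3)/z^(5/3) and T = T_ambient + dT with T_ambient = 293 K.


Q^(2/3) = 138.81
z^(5/3) = 44.240
dT = 25 * 138.81 / 44.240 = 78.440 K
T = 293 + 78.440 = 371.44 K

371.44 K


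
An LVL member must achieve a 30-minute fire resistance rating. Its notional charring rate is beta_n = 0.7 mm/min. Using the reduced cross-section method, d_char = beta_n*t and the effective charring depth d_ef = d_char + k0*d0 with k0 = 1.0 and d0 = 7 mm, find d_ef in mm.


d_char = 0.7 * 30 = 21 mm
d_ef = 21 + 1.0*7 = 28 mm

28 mm


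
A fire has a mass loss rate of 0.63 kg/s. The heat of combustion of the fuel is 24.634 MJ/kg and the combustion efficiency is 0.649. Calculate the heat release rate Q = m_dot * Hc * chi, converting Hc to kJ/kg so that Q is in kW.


Hc = 24.634 MJ/kg = 24.634 * 1000 kJ/kg = 24634 kJ/kg
Q = 0.63 kg/s * 24634 kJ/kg * 0.649 = 10072 kW

10072 kW


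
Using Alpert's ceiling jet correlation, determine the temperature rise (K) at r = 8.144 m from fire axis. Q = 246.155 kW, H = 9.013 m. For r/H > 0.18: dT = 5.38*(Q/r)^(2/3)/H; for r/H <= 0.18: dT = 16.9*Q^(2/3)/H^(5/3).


r/H = 8.144 / 9.013 = 0.90358
r/H > 0.18, so dT = 5.38*(Q/r)^(2/3)/H
Q/r = 30.225
(Q/r)^(2/3) = 9.7032
dT = 5.38 * 9.7032 / 9.013 = 5.7920 K

5.7920 K


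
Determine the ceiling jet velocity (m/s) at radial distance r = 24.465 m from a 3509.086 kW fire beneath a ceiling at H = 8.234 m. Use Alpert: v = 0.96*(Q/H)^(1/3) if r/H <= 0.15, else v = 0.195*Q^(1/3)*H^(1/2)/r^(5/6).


r/H = 24.465 / 8.234 = 2.9712
r/H > 0.15, so v = 0.195*Q^(1/3)*H^(1/2)/r^(5/6)
Q^(1/3) = 15.196
H^(1/2) = 2.8695
r^(5/6) = 14.359
v = 0.195 * 15.196 * 2.8695 / 14.359 = 0.59218 m/s

0.59218 m/s


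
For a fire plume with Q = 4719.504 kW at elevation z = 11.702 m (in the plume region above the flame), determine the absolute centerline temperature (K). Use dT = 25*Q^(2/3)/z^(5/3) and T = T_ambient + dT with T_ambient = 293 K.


Q^(2/3) = 281.36
z^(5/3) = 60.316
dT = 25 * 281.36 / 60.316 = 116.62 K
T = 293 + 116.62 = 409.62 K

409.62 K


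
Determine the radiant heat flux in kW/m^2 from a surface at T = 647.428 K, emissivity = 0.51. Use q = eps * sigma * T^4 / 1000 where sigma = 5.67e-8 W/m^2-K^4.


T^4 = 1.7570e+11
q = 0.51 * 5.67e-8 * 1.7570e+11 / 1000 = 5.0806 kW/m^2

5.0806 kW/m^2


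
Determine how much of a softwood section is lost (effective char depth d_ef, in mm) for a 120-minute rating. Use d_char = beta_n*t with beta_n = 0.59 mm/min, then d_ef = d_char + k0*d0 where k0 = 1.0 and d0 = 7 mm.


d_char = 0.59 * 120 = 70.8 mm
d_ef = 70.8 + 1.0*7 = 77.8 mm

77.8 mm


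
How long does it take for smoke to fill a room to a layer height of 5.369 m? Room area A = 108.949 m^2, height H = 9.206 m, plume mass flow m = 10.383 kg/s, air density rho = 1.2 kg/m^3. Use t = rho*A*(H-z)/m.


H - z = 3.837 m
t = 1.2 * 108.949 * 3.837 / 10.383 = 48.314 s

48.314 s


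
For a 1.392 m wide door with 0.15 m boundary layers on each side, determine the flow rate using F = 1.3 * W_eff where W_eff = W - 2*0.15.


W_eff = 1.392 - 0.30 = 1.092 m
F = 1.3 * 1.092 = 1.4196 persons/s

1.4196 persons/s


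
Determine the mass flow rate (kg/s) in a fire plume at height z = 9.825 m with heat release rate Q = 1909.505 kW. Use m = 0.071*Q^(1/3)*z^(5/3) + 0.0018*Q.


Q^(1/3) = 12.406
z^(5/3) = 45.070
First term = 0.071 * 12.406 * 45.070 = 39.700
Second term = 0.0018 * 1909.505 = 3.4371
m = 43.137 kg/s

43.137 kg/s


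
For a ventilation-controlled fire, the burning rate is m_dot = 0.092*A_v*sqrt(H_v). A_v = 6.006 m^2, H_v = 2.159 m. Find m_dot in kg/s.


sqrt(H_v) = 1.4694
m_dot = 0.092 * 6.006 * 1.4694 = 0.81189 kg/s

0.81189 kg/s


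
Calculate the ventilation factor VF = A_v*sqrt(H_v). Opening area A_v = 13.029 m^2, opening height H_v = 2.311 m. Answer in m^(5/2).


sqrt(H_v) = 1.5202
VF = 13.029 * 1.5202 = 19.807 m^(5/2)

19.807 m^(5/2)


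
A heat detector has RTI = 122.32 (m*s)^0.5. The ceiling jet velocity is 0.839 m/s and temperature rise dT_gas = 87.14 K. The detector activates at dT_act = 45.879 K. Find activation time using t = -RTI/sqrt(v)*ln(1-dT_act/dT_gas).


dT_act/dT_gas = 0.52650
ln(1 - 0.52650) = -0.74760
t = -122.32 / sqrt(0.839) * -0.74760 = 99.835 s

99.835 s


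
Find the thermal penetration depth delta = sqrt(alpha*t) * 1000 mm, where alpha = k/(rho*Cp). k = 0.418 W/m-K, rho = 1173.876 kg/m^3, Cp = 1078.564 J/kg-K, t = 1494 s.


alpha = 0.418 / (1173.876 * 1078.564) = 3.3015e-07 m^2/s
alpha * t = 0.00049324
delta = sqrt(0.00049324) * 1000 = 22.209 mm

22.209 mm


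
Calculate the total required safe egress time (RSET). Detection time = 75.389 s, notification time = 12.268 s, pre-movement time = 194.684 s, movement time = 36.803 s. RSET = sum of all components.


Total = 75.389 + 12.268 + 194.684 + 36.803 = 319.144 s

319.144 s


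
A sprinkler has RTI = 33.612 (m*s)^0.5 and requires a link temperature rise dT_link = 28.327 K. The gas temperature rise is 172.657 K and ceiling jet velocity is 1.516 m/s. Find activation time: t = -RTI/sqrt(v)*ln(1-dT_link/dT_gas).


dT_link/dT_gas = 0.16407
ln(1 - 0.16407) = -0.17920
t = -33.612 / sqrt(1.516) * -0.17920 = 4.8921 s

4.8921 s


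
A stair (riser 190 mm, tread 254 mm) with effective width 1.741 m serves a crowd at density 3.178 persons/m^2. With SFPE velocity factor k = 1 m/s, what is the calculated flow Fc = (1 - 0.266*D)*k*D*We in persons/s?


1 - 0.266*D = 1 - 0.266*3.178 = 0.15465
Fs = 0.15465 * 1 * 3.178 = 0.49148 persons/(s*m)
Fc = 0.49148 * 1.741 = 0.85567 persons/s

0.85567 persons/s


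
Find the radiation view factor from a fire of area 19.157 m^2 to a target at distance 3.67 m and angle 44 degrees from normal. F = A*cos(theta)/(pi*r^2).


cos(44 deg) = 0.71934
pi*r^2 = 42.314
F = 19.157 * 0.71934 / 42.314 = 0.32567

0.32567


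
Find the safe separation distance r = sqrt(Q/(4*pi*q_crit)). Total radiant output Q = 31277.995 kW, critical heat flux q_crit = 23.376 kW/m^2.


4*pi*q_crit = 293.75
Q/(4*pi*q_crit) = 106.48
r = sqrt(106.48) = 10.319 m

10.319 m


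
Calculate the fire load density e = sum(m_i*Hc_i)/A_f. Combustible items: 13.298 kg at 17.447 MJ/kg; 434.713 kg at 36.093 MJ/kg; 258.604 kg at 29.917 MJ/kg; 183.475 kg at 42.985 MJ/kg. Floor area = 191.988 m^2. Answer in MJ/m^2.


Total energy = 13.298*17.447 + 434.713*36.093 + 258.604*29.917 + 183.475*42.985
= 232.0102 + 15690.10 + 7736.656 + 7886.673
= 31545.44 MJ
e = 31545.44 / 191.988 = 164.31 MJ/m^2

164.31 MJ/m^2


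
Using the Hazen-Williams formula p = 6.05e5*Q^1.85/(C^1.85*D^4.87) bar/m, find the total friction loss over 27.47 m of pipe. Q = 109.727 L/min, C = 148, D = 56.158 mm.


Q^1.85 = 5950.9
C^1.85 = 10351
D^4.87 = 3.3085e+08
p/m = 0.0010513 bar/m
p_total = 0.0010513 * 27.47 = 0.028879 bar

0.028879 bar


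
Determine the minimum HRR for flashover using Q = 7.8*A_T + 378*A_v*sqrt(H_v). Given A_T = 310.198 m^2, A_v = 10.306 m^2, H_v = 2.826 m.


7.8*A_T = 2419.5
sqrt(H_v) = 1.6811
378*A_v*sqrt(H_v) = 6548.9
Q = 2419.5 + 6548.9 = 8968.4 kW

8968.4 kW


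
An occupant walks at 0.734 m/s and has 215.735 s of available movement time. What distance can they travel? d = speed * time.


d = 0.734 * 215.735 = 158.35 m

158.35 m


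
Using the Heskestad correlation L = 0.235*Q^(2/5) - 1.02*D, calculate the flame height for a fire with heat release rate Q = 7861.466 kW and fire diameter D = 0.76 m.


Q^(2/5) = 36.158
0.235 * Q^(2/5) = 8.4971
1.02 * D = 0.77520
L = 7.7219 m

7.7219 m


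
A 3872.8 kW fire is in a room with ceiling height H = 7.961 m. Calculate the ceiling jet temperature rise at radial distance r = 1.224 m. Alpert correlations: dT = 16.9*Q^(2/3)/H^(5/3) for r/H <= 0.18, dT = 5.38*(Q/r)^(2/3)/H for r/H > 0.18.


r/H = 1.224 / 7.961 = 0.15375
r/H <= 0.18, so dT = 16.9*Q^(2/3)/H^(5/3)
Q^(2/3) = 246.61
H^(5/3) = 31.740
dT = 16.9 * 246.61 / 31.740 = 131.31 K

131.31 K
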